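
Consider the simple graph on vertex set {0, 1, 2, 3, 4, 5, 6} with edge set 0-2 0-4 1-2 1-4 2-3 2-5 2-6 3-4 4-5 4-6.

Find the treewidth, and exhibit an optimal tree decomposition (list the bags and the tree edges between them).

Treewidth 2.
One optimal decomposition is:
Bags: B1 = {2, 4, 6}  B2 = {2, 3, 4}  B3 = {0, 2, 4}  B4 = {1, 2, 4}  B5 = {2, 4, 5}
Tree: B1–B2, B2–B3, B3–B4, B4–B5

Every bag has size at most 3, so the width is 3 − 1 = 2 and tw(G) ≤ 2. The edges 2–6–4–3–2 form a cycle, so G is not a tree and its treewidth is at least 2. Hence tw(G) = 2 exactly.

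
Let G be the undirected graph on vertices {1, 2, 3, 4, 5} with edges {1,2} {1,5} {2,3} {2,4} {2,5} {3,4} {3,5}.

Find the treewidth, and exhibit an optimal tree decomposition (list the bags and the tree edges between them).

Each bag holds 3 vertices, so the decomposition has width 2, which upper-bounds the treewidth. For the lower bound, the 3 vertices {1, 2, 5} are pairwise adjacent, and any tree decomposition puts a clique entirely inside one bag — forcing width ≥ 2. Therefore the treewidth is 2.

Treewidth 2.
One such decomposition:
Bags: B1 = {2, 3, 4}  B2 = {2, 3, 5}  B3 = {1, 2, 5}
Tree: B1–B2, B2–B3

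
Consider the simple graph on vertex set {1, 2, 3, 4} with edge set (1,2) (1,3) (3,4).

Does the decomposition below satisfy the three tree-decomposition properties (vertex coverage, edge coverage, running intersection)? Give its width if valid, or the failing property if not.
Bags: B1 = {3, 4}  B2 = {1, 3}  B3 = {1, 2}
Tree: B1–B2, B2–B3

Yes; width 1.

Every vertex of G appears in some bag (union = {1, 2, 3, 4}); every edge is covered by a bag; and for each vertex v the set of bags containing v is connected in the bag tree. The decomposition is therefore valid. The largest bag has 2 vertices, so the width is 1.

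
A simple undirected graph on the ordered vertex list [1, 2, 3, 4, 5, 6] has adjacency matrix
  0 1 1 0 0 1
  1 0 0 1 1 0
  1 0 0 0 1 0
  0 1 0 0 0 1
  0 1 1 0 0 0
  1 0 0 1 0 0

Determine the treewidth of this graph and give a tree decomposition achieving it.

Treewidth 2.
One optimal decomposition is:
Bags: B1 = {1, 3, 5}  B2 = {1, 2, 5}  B3 = {1, 2, 6}  B4 = {2, 4, 6}
Tree: B1–B2, B2–B3, B3–B4

Each bag holds 3 vertices, so the decomposition has width 2, which upper-bounds the treewidth. The edges 3–5–2–1–3 form a cycle, so G is not a tree and its treewidth is at least 2. Hence tw(G) = 2 exactly.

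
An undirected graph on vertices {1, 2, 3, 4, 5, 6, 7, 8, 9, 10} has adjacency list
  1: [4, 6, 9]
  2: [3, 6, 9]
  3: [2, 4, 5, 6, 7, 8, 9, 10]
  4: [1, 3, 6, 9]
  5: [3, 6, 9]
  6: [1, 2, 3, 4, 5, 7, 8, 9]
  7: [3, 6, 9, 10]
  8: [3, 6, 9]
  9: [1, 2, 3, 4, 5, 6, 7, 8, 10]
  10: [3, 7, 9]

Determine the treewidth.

3

A width-3 tree decomposition is:
Bags: B1 = {3, 6, 7, 9}  B2 = {3, 5, 6, 9}  B3 = {3, 7, 9, 10}  B4 = {3, 4, 6, 9}  B5 = {3, 6, 8, 9}  B6 = {1, 4, 6, 9}  B7 = {2, 3, 6, 9}
Tree: B1–B2, B1–B3, B1–B4, B2–B5, B4–B6, B2–B7
The largest bag has 4 vertices, giving width 3; this decomposition certifies tw(G) ≤ 3. Conversely, {1, 4, 6, 9} is a clique of size 4, and the vertices of any clique must share a bag in every tree decomposition; so some bag has ≥ 4 vertices and tw(G) ≥ 3. Hence tw(G) = 3 exactly.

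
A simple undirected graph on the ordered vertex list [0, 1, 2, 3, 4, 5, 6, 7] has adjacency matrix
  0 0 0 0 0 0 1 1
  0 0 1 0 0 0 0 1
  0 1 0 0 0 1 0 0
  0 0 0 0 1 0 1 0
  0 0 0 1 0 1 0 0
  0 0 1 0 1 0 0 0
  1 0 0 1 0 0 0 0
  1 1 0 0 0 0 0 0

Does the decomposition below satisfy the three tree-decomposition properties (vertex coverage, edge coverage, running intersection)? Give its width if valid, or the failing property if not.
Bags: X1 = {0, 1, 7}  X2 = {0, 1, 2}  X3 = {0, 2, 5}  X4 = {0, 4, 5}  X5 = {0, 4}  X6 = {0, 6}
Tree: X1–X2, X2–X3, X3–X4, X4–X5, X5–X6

No — vertex 3 appears in no bag.

A tree decomposition must satisfy three properties: every vertex lies in some bag; for every edge, both endpoints lie together in some bag; and for every vertex, the bags containing it form a connected subtree. Here vertex 3 appears in no bag, so the decomposition is invalid.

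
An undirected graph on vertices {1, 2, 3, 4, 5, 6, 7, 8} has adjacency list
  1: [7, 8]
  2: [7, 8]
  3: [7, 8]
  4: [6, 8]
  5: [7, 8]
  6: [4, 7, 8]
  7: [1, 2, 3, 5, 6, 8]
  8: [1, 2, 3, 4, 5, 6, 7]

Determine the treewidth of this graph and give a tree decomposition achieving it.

Every bag has size at most 3, so the width is 3 − 1 = 2 and tw(G) ≤ 2. Conversely, {4, 6, 8} is a clique of size 3, and the vertices of any clique must share a bag in every tree decomposition; so some bag has ≥ 3 vertices and tw(G) ≥ 2. Hence tw(G) = 2 exactly.

Treewidth 2.
Bags: B1 = {3, 7, 8}  B2 = {5, 7, 8}  B3 = {6, 7, 8}  B4 = {4, 6, 8}  B5 = {2, 7, 8}  B6 = {1, 7, 8}
Tree: B1–B2, B1–B3, B3–B4, B1–B5, B3–B6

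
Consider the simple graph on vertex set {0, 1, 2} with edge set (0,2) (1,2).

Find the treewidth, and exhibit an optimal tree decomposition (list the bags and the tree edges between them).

Each bag holds 2 vertices, so the decomposition has width 1, which upper-bounds the treewidth. Since G has at least one edge (e.g. 0–2), it is not an edgeless graph, so tw(G) ≥ 1. The upper and lower bounds meet at 1, so that is the treewidth.

Treewidth 1.
One optimal decomposition is:
Bags: B1 = {0, 2}  B2 = {1, 2}
Tree: B1–B2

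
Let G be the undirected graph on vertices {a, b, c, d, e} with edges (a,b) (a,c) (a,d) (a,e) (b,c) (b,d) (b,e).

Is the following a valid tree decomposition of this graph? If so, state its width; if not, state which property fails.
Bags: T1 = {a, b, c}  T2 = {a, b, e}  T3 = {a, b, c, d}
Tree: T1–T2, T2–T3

No — bags containing vertex c are not connected in the tree.

A tree decomposition must satisfy three properties: every vertex lies in some bag; for every edge, both endpoints lie together in some bag; and for every vertex, the bags containing it form a connected subtree. Here bags containing vertex c are not connected in the tree, so the decomposition is invalid.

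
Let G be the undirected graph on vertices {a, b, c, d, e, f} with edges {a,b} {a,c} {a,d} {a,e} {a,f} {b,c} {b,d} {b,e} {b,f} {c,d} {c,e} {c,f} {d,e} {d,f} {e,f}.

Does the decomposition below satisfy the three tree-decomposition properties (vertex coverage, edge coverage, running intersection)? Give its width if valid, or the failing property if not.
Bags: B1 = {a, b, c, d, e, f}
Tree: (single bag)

Every vertex of G appears in some bag (union = {a, b, c, d, e, f}); every edge is covered by a bag; and for each vertex v the set of bags containing v is connected in the bag tree. The decomposition is therefore valid. The largest bag has 6 vertices, so the width is 5.

Yes; width 5.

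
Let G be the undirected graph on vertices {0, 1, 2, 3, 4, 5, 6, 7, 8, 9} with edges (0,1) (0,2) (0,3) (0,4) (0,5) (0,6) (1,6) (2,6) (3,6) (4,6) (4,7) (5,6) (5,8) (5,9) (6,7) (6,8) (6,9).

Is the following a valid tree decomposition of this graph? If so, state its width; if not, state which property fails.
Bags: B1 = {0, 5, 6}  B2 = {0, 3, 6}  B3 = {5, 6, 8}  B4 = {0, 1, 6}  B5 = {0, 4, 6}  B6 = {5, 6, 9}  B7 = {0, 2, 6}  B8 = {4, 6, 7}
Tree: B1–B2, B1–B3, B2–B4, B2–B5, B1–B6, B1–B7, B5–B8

Yes; width 2.

Checking the three conditions: (i) the bags cover all of {0, 1, 2, 3, 4, 5, 6, 7, 8, 9}; (ii) for each edge, some bag contains both endpoints; (iii) the bags containing any fixed vertex form a subtree. All hold, so the decomposition is valid with width 3 − 1 = 2.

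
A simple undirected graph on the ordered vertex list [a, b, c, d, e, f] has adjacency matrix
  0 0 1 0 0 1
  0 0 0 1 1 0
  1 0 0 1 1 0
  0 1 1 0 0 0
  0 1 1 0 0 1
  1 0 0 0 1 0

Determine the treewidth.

2

A width-2 tree decomposition is:
Bags: B1 = {a, c, f}  B2 = {c, e, f}  B3 = {c, d, e}  B4 = {b, d, e}
Tree: B1–B2, B2–B3, B3–B4
Each bag holds 3 vertices, so the decomposition has width 2, which upper-bounds the treewidth. For the lower bound, G contains the cycle a–f–e–c–a, so G is not a forest; only forests have treewidth ≤ 1, hence tw(G) ≥ 2. The upper and lower bounds meet at 2, so that is the treewidth.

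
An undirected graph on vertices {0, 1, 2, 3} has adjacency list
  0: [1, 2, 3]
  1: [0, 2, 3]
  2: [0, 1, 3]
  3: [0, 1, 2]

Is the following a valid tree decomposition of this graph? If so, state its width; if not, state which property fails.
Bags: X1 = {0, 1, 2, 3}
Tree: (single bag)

Every vertex of G appears in some bag (union = {0, 1, 2, 3}); every edge is covered by a bag; and for each vertex v the set of bags containing v is connected in the bag tree. The decomposition is therefore valid. The largest bag has 4 vertices, so the width is 3.

Yes; width 3.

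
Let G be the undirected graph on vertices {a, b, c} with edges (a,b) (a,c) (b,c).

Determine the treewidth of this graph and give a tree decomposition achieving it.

Treewidth 2.
One optimal decomposition is:
Bags: B1 = {a, b, c}
Tree: (single bag)

A single bag containing all 3 vertices is trivially a valid decomposition of width 2. For the lower bound, the 3 vertices {a, b, c} are pairwise adjacent, and any tree decomposition puts a clique entirely inside one bag — forcing width ≥ 2. Therefore the treewidth is 2.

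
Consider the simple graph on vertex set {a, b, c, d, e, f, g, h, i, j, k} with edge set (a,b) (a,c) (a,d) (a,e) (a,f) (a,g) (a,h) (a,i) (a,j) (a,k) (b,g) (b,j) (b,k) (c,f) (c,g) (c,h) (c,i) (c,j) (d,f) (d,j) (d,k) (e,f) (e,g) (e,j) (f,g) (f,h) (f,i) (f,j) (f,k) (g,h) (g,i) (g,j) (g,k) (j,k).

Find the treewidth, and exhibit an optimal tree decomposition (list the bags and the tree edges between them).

Each bag holds 5 vertices, so the decomposition has width 4, which upper-bounds the treewidth. For the lower bound, the 5 vertices {a, d, f, j, k} are pairwise adjacent, and any tree decomposition puts a clique entirely inside one bag — forcing width ≥ 4. Hence tw(G) = 4 exactly.

Treewidth 4.
One such decomposition:
Bags: B1 = {a, f, g, j, k}  B2 = {a, c, f, g, j}  B3 = {a, d, f, j, k}  B4 = {a, c, f, g, i}  B5 = {a, b, g, j, k}  B6 = {a, c, f, g, h}  B7 = {a, e, f, g, j}
Tree: B1–B2, B1–B3, B2–B4, B1–B5, B2–B6, B2–B7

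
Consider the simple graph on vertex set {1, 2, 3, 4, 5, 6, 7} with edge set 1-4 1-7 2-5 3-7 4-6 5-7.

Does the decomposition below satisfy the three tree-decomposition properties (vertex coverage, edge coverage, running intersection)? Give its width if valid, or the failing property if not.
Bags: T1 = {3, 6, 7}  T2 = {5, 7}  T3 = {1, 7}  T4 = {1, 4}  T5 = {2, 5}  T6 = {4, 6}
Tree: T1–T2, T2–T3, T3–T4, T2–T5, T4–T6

No — bags containing vertex 6 are not connected in the tree.

A tree decomposition must satisfy three properties: every vertex lies in some bag; for every edge, both endpoints lie together in some bag; and for every vertex, the bags containing it form a connected subtree. Here bags containing vertex 6 are not connected in the tree, so the decomposition is invalid.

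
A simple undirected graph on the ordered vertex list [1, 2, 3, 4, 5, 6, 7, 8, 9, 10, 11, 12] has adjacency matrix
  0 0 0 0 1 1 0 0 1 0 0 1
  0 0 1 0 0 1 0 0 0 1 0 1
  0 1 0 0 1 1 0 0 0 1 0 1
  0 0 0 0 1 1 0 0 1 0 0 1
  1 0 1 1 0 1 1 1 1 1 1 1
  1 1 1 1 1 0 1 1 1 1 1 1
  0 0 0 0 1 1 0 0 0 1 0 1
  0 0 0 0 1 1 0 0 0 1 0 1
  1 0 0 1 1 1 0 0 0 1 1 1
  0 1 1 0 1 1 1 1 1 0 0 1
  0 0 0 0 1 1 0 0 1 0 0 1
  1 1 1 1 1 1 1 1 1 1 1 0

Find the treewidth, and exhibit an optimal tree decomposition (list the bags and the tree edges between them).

Treewidth 4.
One optimal decomposition is:
Bags: B1 = {5, 6, 9, 11, 12}  B2 = {5, 6, 9, 10, 12}  B3 = {1, 5, 6, 9, 12}  B4 = {4, 5, 6, 9, 12}  B5 = {3, 5, 6, 10, 12}  B6 = {2, 3, 6, 10, 12}  B7 = {5, 6, 8, 10, 12}  B8 = {5, 6, 7, 10, 12}
Tree: B1–B2, B2–B3, B2–B4, B2–B5, B5–B6, B2–B7, B7–B8

Each bag holds 5 vertices, so the decomposition has width 4, which upper-bounds the treewidth. For the lower bound, the 5 vertices {2, 3, 6, 10, 12} are pairwise adjacent, and any tree decomposition puts a clique entirely inside one bag — forcing width ≥ 4. Hence tw(G) = 4 exactly.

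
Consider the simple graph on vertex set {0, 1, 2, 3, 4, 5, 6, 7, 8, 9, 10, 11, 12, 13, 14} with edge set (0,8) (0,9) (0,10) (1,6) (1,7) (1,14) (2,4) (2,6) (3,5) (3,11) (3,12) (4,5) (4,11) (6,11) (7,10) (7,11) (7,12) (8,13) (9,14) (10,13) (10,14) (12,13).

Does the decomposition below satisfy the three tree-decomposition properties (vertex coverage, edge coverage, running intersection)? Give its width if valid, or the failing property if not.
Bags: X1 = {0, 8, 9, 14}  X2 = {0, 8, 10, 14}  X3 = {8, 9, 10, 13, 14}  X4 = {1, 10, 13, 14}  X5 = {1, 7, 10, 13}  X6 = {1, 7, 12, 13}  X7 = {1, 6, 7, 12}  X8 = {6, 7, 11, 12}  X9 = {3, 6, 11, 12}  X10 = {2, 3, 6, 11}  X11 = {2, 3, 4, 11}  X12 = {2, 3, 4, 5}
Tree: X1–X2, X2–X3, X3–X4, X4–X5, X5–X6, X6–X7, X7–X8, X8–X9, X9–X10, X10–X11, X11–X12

A tree decomposition must satisfy three properties: every vertex lies in some bag; for every edge, both endpoints lie together in some bag; and for every vertex, the bags containing it form a connected subtree. Here bags containing vertex 9 are not connected in the tree, so the decomposition is invalid.

No — bags containing vertex 9 are not connected in the tree.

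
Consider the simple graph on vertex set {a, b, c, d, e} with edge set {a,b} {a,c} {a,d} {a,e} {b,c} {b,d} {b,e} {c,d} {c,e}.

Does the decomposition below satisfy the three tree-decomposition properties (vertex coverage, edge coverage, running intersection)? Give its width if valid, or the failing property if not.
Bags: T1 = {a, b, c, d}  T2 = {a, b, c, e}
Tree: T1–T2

Yes; width 3.

Vertex coverage: the bags together contain {a, b, c, d, e}, the full vertex set. Edge coverage: each edge of G has both endpoints in at least one bag. Running intersection: for every vertex, the bags containing it form a connected subtree. All three properties hold, so this is a valid tree decomposition of width max|bag| − 1 = 3, and hence tw(G) ≤ 3.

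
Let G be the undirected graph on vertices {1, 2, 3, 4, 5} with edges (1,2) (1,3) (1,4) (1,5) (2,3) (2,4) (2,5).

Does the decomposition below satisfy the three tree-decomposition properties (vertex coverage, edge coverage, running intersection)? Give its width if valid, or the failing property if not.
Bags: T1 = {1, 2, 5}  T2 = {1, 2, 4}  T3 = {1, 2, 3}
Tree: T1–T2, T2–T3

Yes; width 2.

Every vertex of G appears in some bag (union = {1, 2, 3, 4, 5}); every edge is covered by a bag; and for each vertex v the set of bags containing v is connected in the bag tree. The decomposition is therefore valid. The largest bag has 3 vertices, so the width is 2.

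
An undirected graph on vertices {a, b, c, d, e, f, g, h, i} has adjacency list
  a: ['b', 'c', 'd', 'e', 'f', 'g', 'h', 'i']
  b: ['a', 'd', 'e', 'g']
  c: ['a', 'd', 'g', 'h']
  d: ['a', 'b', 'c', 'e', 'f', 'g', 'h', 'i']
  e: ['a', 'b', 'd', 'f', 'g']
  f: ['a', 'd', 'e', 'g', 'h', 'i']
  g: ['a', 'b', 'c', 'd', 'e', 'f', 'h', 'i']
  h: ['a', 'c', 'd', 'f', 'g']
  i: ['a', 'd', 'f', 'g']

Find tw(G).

A width-4 tree decomposition is:
Bags: B1 = {a, d, f, g, h}  B2 = {a, d, f, g, i}  B3 = {a, c, d, g, h}  B4 = {a, d, e, f, g}  B5 = {a, b, d, e, g}
Tree: B1–B2, B1–B3, B1–B4, B4–B5
Each bag holds 5 vertices, so the decomposition has width 4, which upper-bounds the treewidth. On the other hand G contains the 5-clique {a, c, d, g, h}. A clique must lie in a single bag of any decomposition, so no decomposition can have width below 4. Hence tw(G) = 4 exactly.

4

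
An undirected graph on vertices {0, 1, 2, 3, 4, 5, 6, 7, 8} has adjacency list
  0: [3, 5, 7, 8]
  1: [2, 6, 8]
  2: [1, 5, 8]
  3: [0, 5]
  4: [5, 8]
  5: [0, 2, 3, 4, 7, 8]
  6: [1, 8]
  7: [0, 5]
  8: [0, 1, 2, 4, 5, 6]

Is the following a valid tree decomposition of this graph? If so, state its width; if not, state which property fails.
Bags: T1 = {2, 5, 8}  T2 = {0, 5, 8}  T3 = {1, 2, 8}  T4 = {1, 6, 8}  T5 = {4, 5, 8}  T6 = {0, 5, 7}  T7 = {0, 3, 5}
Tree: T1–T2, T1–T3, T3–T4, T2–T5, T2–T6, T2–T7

Yes; width 2.

Vertex coverage: the bags together contain {0, 1, 2, 3, 4, 5, 6, 7, 8}, the full vertex set. Edge coverage: each edge of G has both endpoints in at least one bag. Running intersection: for every vertex, the bags containing it form a connected subtree. All three properties hold, so this is a valid tree decomposition of width max|bag| − 1 = 2, and hence tw(G) ≤ 2.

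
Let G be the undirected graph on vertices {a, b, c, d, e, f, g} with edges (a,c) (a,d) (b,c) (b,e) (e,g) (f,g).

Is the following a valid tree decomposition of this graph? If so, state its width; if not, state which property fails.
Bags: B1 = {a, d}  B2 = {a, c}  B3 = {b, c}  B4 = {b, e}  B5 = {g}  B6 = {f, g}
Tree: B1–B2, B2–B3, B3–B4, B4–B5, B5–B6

A tree decomposition must satisfy three properties: every vertex lies in some bag; for every edge, both endpoints lie together in some bag; and for every vertex, the bags containing it form a connected subtree. Here edge (e,g) lies in no bag, so the decomposition is invalid.

No — edge (e,g) lies in no bag.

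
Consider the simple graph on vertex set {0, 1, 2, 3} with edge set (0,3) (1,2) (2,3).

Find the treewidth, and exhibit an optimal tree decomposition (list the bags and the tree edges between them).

Treewidth 1.
One such decomposition:
Bags: B1 = {2, 3}  B2 = {1, 2}  B3 = {0, 3}
Tree: B1–B2, B1–B3

Each bag holds 2 vertices, so the decomposition has width 1, which upper-bounds the treewidth. Since G has at least one edge (e.g. 2–3), it is not an edgeless graph, so tw(G) ≥ 1. The upper and lower bounds meet at 1, so that is the treewidth.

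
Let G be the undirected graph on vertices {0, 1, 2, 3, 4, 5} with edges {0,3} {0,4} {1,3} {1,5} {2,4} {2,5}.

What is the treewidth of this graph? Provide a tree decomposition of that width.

Treewidth 2.
One such decomposition:
Bags: B1 = {0, 1, 3}  B2 = {0, 1, 4}  B3 = {1, 2, 4}  B4 = {1, 2, 5}
Tree: B1–B2, B2–B3, B3–B4

Each bag holds 3 vertices, so the decomposition has width 2, which upper-bounds the treewidth. The edges 1–3–0–4–2–5–1 form a cycle, so G is not a tree and its treewidth is at least 2. Combining the bounds, tw(G) = 2.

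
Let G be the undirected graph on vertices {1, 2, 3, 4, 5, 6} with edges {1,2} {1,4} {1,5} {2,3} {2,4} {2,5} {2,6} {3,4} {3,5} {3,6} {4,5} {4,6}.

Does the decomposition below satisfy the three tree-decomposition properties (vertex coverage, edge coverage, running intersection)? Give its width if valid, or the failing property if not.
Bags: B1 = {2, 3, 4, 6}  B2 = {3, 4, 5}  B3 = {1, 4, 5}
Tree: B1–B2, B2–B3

A tree decomposition must satisfy three properties: every vertex lies in some bag; for every edge, both endpoints lie together in some bag; and for every vertex, the bags containing it form a connected subtree. Here edge (2,5) lies in no bag, so the decomposition is invalid.

No — edge (2,5) lies in no bag.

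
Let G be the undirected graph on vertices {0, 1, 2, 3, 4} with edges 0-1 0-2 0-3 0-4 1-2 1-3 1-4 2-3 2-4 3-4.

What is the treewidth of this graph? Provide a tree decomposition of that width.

A single bag containing all 5 vertices is trivially a valid decomposition of width 4. On the other hand G contains the 5-clique {0, 1, 2, 3, 4}. A clique must lie in a single bag of any decomposition, so no decomposition can have width below 4. The upper and lower bounds meet at 4, so that is the treewidth.

Treewidth 4.
One optimal decomposition is:
Bags: B1 = {0, 1, 2, 3, 4}
Tree: (single bag)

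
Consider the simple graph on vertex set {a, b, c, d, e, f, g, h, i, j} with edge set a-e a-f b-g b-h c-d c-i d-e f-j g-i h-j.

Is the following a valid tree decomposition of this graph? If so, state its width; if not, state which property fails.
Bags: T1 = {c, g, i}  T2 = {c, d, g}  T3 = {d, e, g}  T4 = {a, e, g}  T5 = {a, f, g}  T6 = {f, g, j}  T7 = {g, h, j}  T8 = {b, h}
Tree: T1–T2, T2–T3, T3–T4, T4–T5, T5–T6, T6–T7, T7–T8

A tree decomposition must satisfy three properties: every vertex lies in some bag; for every edge, both endpoints lie together in some bag; and for every vertex, the bags containing it form a connected subtree. Here edge (g,b) lies in no bag, so the decomposition is invalid.

No — edge (g,b) lies in no bag.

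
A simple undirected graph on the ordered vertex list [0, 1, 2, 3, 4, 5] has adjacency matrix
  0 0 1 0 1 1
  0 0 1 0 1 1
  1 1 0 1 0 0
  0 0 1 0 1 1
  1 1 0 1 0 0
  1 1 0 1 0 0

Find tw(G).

A width-3 tree decomposition is:
Bags: B1 = {1, 2, 4, 5}  B2 = {2, 3, 4, 5}  B3 = {0, 2, 4, 5}
Tree: B1–B2, B2–B3
Each bag holds 4 vertices, so the decomposition has width 3, which upper-bounds the treewidth. For the lower bound: the 4 vertex sets {1,4}, {3,5}, {2}, {0} are disjoint, each induces a connected subgraph, and every pair is joined by at least one edge of G. Contracting each set to a single vertex therefore yields K_{4} as a minor, and since treewidth is minor-monotone, tw(G) ≥ tw(K_{4}) = 3. Therefore the treewidth is 3.

3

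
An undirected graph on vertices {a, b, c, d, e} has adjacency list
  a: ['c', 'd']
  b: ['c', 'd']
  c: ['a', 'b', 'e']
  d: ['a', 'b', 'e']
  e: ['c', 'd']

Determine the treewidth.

A width-2 tree decomposition is:
Bags: B1 = {a, c, d}  B2 = {b, c, d}  B3 = {c, d, e}
Tree: B1–B2, B2–B3
Every bag has size at most 3, so the width is 3 − 1 = 2 and tw(G) ≤ 2. For the lower bound, G contains the cycle d–a–c–b–d, so G is not a forest; only forests have treewidth ≤ 1, hence tw(G) ≥ 2. The upper and lower bounds meet at 2, so that is the treewidth.

2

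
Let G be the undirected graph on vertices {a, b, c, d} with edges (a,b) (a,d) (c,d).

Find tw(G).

A width-1 tree decomposition is:
Bags: B1 = {a, d}  B2 = {c, d}  B3 = {a, b}
Tree: B1–B2, B1–B3
The largest bag has 2 vertices, giving width 1; this decomposition certifies tw(G) ≤ 1. Any graph with an edge has treewidth ≥ 1, and G has the edge d–a. Hence tw(G) = 1 exactly.

1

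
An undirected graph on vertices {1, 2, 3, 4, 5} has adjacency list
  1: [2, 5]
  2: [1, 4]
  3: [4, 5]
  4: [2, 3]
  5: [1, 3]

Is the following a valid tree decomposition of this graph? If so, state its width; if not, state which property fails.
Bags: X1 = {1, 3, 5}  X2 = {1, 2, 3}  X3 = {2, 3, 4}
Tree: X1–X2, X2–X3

Vertex coverage: the bags together contain {1, 2, 3, 4, 5}, the full vertex set. Edge coverage: each edge of G has both endpoints in at least one bag. Running intersection: for every vertex, the bags containing it form a connected subtree. All three properties hold, so this is a valid tree decomposition of width max|bag| − 1 = 2, and hence tw(G) ≤ 2.

Yes; width 2.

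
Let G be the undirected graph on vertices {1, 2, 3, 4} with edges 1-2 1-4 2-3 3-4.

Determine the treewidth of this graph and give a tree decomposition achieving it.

Treewidth 2.
One such decomposition:
Bags: B1 = {1, 2, 3}  B2 = {1, 3, 4}
Tree: B1–B2

Every bag has size at most 3, so the width is 3 − 1 = 2 and tw(G) ≤ 2. Since 3–2–1–4–3 is a cycle in G, G is not acyclic. Forests are exactly the graphs of treewidth ≤ 1, so tw(G) ≥ 2. The upper and lower bounds meet at 2, so that is the treewidth.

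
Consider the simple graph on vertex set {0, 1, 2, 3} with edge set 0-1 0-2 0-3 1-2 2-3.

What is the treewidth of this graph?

A width-2 tree decomposition is:
Bags: B1 = {0, 1, 2}  B2 = {0, 2, 3}
Tree: B1–B2
The largest bag has 3 vertices, giving width 2; this decomposition certifies tw(G) ≤ 2. For the lower bound, the 3 vertices {0, 1, 2} are pairwise adjacent, and any tree decomposition puts a clique entirely inside one bag — forcing width ≥ 2. Hence tw(G) = 2 exactly.

2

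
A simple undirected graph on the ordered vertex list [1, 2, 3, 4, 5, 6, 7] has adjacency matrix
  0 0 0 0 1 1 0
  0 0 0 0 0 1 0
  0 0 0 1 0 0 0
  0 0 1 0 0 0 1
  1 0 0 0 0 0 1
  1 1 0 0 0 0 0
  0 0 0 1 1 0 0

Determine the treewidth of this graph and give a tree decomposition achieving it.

Treewidth 1.
One optimal decomposition is:
Bags: B1 = {2, 6}  B2 = {1, 6}  B3 = {1, 5}  B4 = {5, 7}  B5 = {4, 7}  B6 = {3, 4}
Tree: B1–B2, B2–B3, B3–B4, B4–B5, B5–B6

The largest bag has 2 vertices, giving width 1; this decomposition certifies tw(G) ≤ 1. G has an edge, so its treewidth is at least 1. Combining the bounds, tw(G) = 1.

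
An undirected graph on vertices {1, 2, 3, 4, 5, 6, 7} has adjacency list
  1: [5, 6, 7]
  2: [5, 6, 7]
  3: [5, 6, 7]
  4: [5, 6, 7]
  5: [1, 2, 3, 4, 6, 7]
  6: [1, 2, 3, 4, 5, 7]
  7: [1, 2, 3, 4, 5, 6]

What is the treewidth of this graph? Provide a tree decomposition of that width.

Each bag holds 4 vertices, so the decomposition has width 3, which upper-bounds the treewidth. Conversely, {1, 5, 6, 7} is a clique of size 4, and the vertices of any clique must share a bag in every tree decomposition; so some bag has ≥ 4 vertices and tw(G) ≥ 3. Hence tw(G) = 3 exactly.

Treewidth 3.
Bags: B1 = {3, 5, 6, 7}  B2 = {2, 5, 6, 7}  B3 = {4, 5, 6, 7}  B4 = {1, 5, 6, 7}
Tree: B1–B2, B2–B3, B2–B4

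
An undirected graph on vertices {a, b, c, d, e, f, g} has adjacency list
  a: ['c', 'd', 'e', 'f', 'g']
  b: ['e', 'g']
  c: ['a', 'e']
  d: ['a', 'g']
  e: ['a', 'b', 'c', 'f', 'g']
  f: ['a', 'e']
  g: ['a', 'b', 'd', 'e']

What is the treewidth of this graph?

2

A width-2 tree decomposition is:
Bags: B1 = {a, e, f}  B2 = {a, e, g}  B3 = {b, e, g}  B4 = {a, c, e}  B5 = {a, d, g}
Tree: B1–B2, B2–B3, B2–B4, B2–B5
Each bag holds 3 vertices, so the decomposition has width 2, which upper-bounds the treewidth. Conversely, {a, d, g} is a clique of size 3, and the vertices of any clique must share a bag in every tree decomposition; so some bag has ≥ 3 vertices and tw(G) ≥ 2. Combining the bounds, tw(G) = 2.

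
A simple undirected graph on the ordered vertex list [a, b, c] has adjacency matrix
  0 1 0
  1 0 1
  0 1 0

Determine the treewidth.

A width-1 tree decomposition is:
Bags: B1 = {b, c}  B2 = {a, b}
Tree: B1–B2
Each bag holds 2 vertices, so the decomposition has width 1, which upper-bounds the treewidth. G has an edge, so its treewidth is at least 1. Therefore the treewidth is 1.

1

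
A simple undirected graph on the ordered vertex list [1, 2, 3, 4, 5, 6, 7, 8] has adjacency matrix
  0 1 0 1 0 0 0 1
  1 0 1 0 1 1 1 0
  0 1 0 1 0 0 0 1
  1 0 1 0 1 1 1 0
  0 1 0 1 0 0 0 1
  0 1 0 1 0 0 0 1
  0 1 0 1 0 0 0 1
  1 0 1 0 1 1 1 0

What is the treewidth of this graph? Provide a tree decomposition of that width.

Every bag has size at most 4, so the width is 4 − 1 = 3 and tw(G) ≤ 3. For the lower bound: the 4 vertex sets {1,2}, {4,5}, {8}, {7} are disjoint, each induces a connected subgraph, and every pair is joined by at least one edge of G. Contracting each set to a single vertex therefore yields K_{4} as a minor, and since treewidth is minor-monotone, tw(G) ≥ tw(K_{4}) = 3. The upper and lower bounds meet at 3, so that is the treewidth.

Treewidth 3.
One such decomposition:
Bags: B1 = {1, 2, 4, 8}  B2 = {2, 4, 5, 8}  B3 = {2, 4, 7, 8}  B4 = {2, 4, 6, 8}  B5 = {2, 3, 4, 8}
Tree: B1–B2, B2–B3, B3–B4, B4–B5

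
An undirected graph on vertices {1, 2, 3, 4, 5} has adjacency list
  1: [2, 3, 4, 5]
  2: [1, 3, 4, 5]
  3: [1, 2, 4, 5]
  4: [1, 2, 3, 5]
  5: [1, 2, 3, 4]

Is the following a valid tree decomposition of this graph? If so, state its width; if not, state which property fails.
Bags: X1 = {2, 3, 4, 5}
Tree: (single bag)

No — vertex 1 appears in no bag.

A tree decomposition must satisfy three properties: every vertex lies in some bag; for every edge, both endpoints lie together in some bag; and for every vertex, the bags containing it form a connected subtree. Here vertex 1 appears in no bag, so the decomposition is invalid.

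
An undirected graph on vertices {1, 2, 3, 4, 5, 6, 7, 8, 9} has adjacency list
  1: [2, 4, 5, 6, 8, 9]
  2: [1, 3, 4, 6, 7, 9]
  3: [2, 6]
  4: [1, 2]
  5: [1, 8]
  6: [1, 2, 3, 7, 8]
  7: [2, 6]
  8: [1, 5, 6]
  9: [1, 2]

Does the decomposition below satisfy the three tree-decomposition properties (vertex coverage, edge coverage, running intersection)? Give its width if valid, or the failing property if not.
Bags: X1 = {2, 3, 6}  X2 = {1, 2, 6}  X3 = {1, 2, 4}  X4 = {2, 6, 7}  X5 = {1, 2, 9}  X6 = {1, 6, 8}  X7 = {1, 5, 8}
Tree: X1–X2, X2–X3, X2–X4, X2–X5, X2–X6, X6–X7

Yes; width 2.

Vertex coverage: the bags together contain {1, 2, 3, 4, 5, 6, 7, 8, 9}, the full vertex set. Edge coverage: each edge of G has both endpoints in at least one bag. Running intersection: for every vertex, the bags containing it form a connected subtree. All three properties hold, so this is a valid tree decomposition of width max|bag| − 1 = 2, and hence tw(G) ≤ 2.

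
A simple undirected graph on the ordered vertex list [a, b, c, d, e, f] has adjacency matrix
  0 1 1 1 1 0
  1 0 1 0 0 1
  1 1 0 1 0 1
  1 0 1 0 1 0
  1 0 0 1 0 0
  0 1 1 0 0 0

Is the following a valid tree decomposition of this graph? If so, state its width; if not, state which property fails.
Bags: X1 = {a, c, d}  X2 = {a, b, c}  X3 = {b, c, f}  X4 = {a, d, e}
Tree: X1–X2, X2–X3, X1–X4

Yes; width 2.

Checking the three conditions: (i) the bags cover all of {a, b, c, d, e, f}; (ii) for each edge, some bag contains both endpoints; (iii) the bags containing any fixed vertex form a subtree. All hold, so the decomposition is valid with width 3 − 1 = 2.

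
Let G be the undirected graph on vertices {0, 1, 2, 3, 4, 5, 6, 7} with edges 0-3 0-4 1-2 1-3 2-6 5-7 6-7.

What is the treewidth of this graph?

A width-1 tree decomposition is:
Bags: B1 = {5, 7}  B2 = {6, 7}  B3 = {2, 6}  B4 = {1, 2}  B5 = {1, 3}  B6 = {0, 3}  B7 = {0, 4}
Tree: B1–B2, B2–B3, B3–B4, B4–B5, B5–B6, B6–B7
Every bag has size at most 2, so the width is 2 − 1 = 1 and tw(G) ≤ 1. G has an edge, so its treewidth is at least 1. Hence tw(G) = 1 exactly.

1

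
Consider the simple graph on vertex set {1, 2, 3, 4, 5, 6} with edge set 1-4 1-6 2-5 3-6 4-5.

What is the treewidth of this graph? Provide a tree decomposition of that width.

Every bag has size at most 2, so the width is 2 − 1 = 1 and tw(G) ≤ 1. Any graph with an edge has treewidth ≥ 1, and G has the edge 3–6. The upper and lower bounds meet at 1, so that is the treewidth.

Treewidth 1.
One optimal decomposition is:
Bags: B1 = {3, 6}  B2 = {1, 6}  B3 = {1, 4}  B4 = {4, 5}  B5 = {2, 5}
Tree: B1–B2, B2–B3, B3–B4, B4–B5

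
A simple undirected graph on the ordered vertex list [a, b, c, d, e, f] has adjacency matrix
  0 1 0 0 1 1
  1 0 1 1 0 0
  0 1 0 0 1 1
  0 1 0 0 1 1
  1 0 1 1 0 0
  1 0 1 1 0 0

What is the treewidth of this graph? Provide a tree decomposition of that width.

Treewidth 3.
Bags: B1 = {a, c, d, e}  B2 = {a, c, d, f}  B3 = {a, b, c, d}
Tree: B1–B2, B2–B3

Every bag has size at most 4, so the width is 4 − 1 = 3 and tw(G) ≤ 3. For the lower bound: the 4 vertex sets {c,e}, {d,f}, {a}, {b} are disjoint, each induces a connected subgraph, and every pair is joined by at least one edge of G. Contracting each set to a single vertex therefore yields K_{4} as a minor, and since treewidth is minor-monotone, tw(G) ≥ tw(K_{4}) = 3. Hence tw(G) = 3 exactly.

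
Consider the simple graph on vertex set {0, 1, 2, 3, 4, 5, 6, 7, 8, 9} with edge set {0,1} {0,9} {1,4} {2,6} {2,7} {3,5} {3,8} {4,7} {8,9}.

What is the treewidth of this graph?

1

A width-1 tree decomposition is:
Bags: B1 = {2, 6}  B2 = {2, 7}  B3 = {4, 7}  B4 = {1, 4}  B5 = {0, 1}  B6 = {0, 9}  B7 = {8, 9}  B8 = {3, 8}  B9 = {3, 5}
Tree: B1–B2, B2–B3, B3–B4, B4–B5, B5–B6, B6–B7, B7–B8, B8–B9
Each bag holds 2 vertices, so the decomposition has width 1, which upper-bounds the treewidth. Any graph with an edge has treewidth ≥ 1, and G has the edge 6–2. The upper and lower bounds meet at 1, so that is the treewidth.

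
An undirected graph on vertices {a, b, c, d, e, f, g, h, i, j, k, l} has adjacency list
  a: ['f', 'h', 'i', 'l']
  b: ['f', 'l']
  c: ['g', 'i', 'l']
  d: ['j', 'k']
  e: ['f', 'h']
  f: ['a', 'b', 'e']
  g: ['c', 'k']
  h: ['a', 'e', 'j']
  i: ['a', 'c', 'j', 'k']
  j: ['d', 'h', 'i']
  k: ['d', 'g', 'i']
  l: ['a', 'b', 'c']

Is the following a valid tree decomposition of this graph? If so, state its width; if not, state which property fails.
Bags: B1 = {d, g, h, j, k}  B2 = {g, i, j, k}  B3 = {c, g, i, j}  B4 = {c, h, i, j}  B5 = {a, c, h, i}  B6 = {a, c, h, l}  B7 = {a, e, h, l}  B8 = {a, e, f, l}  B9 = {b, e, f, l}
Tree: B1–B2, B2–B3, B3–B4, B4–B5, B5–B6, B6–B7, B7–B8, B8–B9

A tree decomposition must satisfy three properties: every vertex lies in some bag; for every edge, both endpoints lie together in some bag; and for every vertex, the bags containing it form a connected subtree. Here bags containing vertex h are not connected in the tree, so the decomposition is invalid.

No — bags containing vertex h are not connected in the tree.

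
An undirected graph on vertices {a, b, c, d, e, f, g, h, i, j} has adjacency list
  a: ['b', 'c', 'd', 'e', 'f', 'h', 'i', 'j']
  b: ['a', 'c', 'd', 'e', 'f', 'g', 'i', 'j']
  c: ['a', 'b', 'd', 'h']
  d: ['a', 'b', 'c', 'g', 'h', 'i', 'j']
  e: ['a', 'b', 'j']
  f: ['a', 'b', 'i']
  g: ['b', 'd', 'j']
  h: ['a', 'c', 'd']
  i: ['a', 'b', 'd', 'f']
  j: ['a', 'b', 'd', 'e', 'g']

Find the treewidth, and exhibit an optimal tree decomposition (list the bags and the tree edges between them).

Every bag has size at most 4, so the width is 4 − 1 = 3 and tw(G) ≤ 3. Conversely, {a, c, d, h} is a clique of size 4, and the vertices of any clique must share a bag in every tree decomposition; so some bag has ≥ 4 vertices and tw(G) ≥ 3. The upper and lower bounds meet at 3, so that is the treewidth.

Treewidth 3.
One optimal decomposition is:
Bags: B1 = {a, b, d, j}  B2 = {a, b, c, d}  B3 = {a, b, d, i}  B4 = {b, d, g, j}  B5 = {a, c, d, h}  B6 = {a, b, e, j}  B7 = {a, b, f, i}
Tree: B1–B2, B2–B3, B1–B4, B2–B5, B1–B6, B3–B7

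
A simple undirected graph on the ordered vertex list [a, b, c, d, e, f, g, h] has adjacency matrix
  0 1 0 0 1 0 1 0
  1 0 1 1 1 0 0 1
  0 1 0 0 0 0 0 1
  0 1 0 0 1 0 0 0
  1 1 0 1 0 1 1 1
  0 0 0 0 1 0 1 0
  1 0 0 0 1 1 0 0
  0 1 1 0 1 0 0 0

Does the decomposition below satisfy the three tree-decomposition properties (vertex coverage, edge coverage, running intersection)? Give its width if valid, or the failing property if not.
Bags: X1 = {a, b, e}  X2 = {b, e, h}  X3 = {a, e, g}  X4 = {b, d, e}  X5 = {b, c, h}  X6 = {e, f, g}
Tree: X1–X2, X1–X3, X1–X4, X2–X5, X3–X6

Yes; width 2.

Every vertex of G appears in some bag (union = {a, b, c, d, e, f, g, h}); every edge is covered by a bag; and for each vertex v the set of bags containing v is connected in the bag tree. The decomposition is therefore valid. The largest bag has 3 vertices, so the width is 2.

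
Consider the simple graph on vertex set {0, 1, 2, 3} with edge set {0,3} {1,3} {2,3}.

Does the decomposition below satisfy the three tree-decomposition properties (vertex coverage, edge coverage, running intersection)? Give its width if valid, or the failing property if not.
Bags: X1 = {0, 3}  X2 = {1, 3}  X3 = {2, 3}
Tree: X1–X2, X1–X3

Yes; width 1.

Checking the three conditions: (i) the bags cover all of {0, 1, 2, 3}; (ii) for each edge, some bag contains both endpoints; (iii) the bags containing any fixed vertex form a subtree. All hold, so the decomposition is valid with width 2 − 1 = 1.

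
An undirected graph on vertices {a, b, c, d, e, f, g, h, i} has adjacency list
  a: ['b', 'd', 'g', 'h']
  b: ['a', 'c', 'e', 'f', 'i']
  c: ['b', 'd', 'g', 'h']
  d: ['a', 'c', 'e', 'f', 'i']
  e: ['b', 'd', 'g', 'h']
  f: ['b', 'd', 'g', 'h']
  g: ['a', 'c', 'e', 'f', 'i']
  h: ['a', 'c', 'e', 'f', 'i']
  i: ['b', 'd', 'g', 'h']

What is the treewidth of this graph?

4

A width-4 tree decomposition is:
Bags: B1 = {b, d, f, g, h}  B2 = {b, c, d, g, h}  B3 = {b, d, e, g, h}  B4 = {a, b, d, g, h}  B5 = {b, d, g, h, i}
Tree: B1–B2, B2–B3, B3–B4, B4–B5
Each bag holds 5 vertices, so the decomposition has width 4, which upper-bounds the treewidth. For the lower bound: the 5 vertex sets {d,f}, {c,h}, {b,e}, {g}, {a} are disjoint, each induces a connected subgraph, and every pair is joined by at least one edge of G. Contracting each set to a single vertex therefore yields K_{5} as a minor, and since treewidth is minor-monotone, tw(G) ≥ tw(K_{5}) = 4. Therefore the treewidth is 4.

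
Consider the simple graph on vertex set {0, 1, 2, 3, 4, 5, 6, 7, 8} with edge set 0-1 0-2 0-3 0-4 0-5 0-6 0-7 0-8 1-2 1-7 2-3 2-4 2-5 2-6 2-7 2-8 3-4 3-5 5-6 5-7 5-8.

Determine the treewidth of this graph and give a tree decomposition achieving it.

Each bag holds 4 vertices, so the decomposition has width 3, which upper-bounds the treewidth. Conversely, {0, 1, 2, 7} is a clique of size 4, and the vertices of any clique must share a bag in every tree decomposition; so some bag has ≥ 4 vertices and tw(G) ≥ 3. Combining the bounds, tw(G) = 3.

Treewidth 3.
One optimal decomposition is:
Bags: B1 = {0, 2, 5, 7}  B2 = {0, 2, 5, 8}  B3 = {0, 1, 2, 7}  B4 = {0, 2, 3, 5}  B5 = {0, 2, 5, 6}  B6 = {0, 2, 3, 4}
Tree: B1–B2, B1–B3, B2–B4, B2–B5, B4–B6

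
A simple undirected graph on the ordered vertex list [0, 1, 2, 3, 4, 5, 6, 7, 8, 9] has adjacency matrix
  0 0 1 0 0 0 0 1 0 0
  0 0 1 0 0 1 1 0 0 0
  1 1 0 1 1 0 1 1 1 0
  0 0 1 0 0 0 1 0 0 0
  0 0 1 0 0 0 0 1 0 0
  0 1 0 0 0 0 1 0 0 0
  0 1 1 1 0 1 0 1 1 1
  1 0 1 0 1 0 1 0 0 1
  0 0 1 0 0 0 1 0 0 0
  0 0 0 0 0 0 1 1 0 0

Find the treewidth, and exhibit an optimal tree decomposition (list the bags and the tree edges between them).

Every bag has size at most 3, so the width is 3 − 1 = 2 and tw(G) ≤ 2. Conversely, {6, 7, 9} is a clique of size 3, and the vertices of any clique must share a bag in every tree decomposition; so some bag has ≥ 3 vertices and tw(G) ≥ 2. Therefore the treewidth is 2.

Treewidth 2.
One such decomposition:
Bags: B1 = {2, 4, 7}  B2 = {2, 6, 7}  B3 = {2, 6, 8}  B4 = {1, 2, 6}  B5 = {0, 2, 7}  B6 = {1, 5, 6}  B7 = {6, 7, 9}  B8 = {2, 3, 6}
Tree: B1–B2, B2–B3, B3–B4, B1–B5, B4–B6, B2–B7, B4–B8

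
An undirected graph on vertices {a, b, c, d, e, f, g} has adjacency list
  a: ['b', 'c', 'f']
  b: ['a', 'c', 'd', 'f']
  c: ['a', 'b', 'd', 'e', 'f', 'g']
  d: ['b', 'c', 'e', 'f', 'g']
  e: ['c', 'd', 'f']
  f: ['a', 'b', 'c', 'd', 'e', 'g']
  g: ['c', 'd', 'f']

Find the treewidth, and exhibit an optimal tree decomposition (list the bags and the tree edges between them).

Treewidth 3.
One optimal decomposition is:
Bags: B1 = {c, d, f, g}  B2 = {b, c, d, f}  B3 = {a, b, c, f}  B4 = {c, d, e, f}
Tree: B1–B2, B2–B3, B2–B4

Every bag has size at most 4, so the width is 4 − 1 = 3 and tw(G) ≤ 3. For the lower bound, the 4 vertices {c, d, f, g} are pairwise adjacent, and any tree decomposition puts a clique entirely inside one bag — forcing width ≥ 3. The upper and lower bounds meet at 3, so that is the treewidth.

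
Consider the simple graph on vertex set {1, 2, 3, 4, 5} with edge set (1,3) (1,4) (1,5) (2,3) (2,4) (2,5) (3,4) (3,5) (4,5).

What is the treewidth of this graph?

A width-3 tree decomposition is:
Bags: B1 = {1, 3, 4, 5}  B2 = {2, 3, 4, 5}
Tree: B1–B2
Every bag has size at most 4, so the width is 4 − 1 = 3 and tw(G) ≤ 3. For the lower bound, the 4 vertices {1, 3, 4, 5} are pairwise adjacent, and any tree decomposition puts a clique entirely inside one bag — forcing width ≥ 3. Hence tw(G) = 3 exactly.

3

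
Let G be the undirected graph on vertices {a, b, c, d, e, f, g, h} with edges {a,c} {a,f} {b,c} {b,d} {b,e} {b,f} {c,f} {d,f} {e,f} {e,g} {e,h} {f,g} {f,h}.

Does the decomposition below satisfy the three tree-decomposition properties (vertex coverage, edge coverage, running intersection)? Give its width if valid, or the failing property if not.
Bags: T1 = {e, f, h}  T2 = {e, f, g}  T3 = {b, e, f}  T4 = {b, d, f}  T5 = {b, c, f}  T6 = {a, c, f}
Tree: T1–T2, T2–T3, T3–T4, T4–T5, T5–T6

Every vertex of G appears in some bag (union = {a, b, c, d, e, f, g, h}); every edge is covered by a bag; and for each vertex v the set of bags containing v is connected in the bag tree. The decomposition is therefore valid. The largest bag has 3 vertices, so the width is 2.

Yes; width 2.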